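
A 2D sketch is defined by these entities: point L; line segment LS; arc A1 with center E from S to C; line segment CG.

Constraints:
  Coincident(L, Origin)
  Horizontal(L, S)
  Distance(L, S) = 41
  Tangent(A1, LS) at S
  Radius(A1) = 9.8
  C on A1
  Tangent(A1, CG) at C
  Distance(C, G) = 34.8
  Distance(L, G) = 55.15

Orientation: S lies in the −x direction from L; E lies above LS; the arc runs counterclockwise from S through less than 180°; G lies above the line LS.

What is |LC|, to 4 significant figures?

32.78

Checks: L = (0.00, 0.00) ✓; |EC| = 9.800 ✓; ∠(EC, CG) = 90.00° ✓; |CG| = 34.80 ✓; |LG| = 55.15 ✓.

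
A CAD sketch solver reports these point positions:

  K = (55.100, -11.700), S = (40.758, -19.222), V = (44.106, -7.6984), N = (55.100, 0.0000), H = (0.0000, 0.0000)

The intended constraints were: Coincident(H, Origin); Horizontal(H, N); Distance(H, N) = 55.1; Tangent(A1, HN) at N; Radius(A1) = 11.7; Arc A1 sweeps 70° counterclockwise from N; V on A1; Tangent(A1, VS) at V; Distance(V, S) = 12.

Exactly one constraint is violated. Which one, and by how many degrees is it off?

Tangent(A1, VS) at V — off by 3.80°.

H = (0.00, 0.00) ✓; H.y = 0.00, N.y = 0.00 ✓; |HN| = 55.10 ✓; ∠(KN, NH) = 90.00° ✓; |KN| = 11.70 ✓; bearing(K→V) − bearing(K→N) = 70.00° ✓; |KV| = 11.70 ✓; ∠(KV, VS) = 86.20° ✗; |VS| = 12.00 ✓.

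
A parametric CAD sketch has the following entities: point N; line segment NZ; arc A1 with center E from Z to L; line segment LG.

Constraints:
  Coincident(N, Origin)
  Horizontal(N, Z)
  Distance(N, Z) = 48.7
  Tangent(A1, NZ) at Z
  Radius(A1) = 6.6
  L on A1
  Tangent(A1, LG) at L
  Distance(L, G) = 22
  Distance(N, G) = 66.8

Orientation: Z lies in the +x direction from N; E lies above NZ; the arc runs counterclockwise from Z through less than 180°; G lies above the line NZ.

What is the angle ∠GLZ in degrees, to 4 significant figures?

143.9°

Checks: |EL| = 6.600 ✓; ∠(EL, LG) = 90.00° ✓; |LG| = 22.00 ✓; |NG| = 66.80 ✓.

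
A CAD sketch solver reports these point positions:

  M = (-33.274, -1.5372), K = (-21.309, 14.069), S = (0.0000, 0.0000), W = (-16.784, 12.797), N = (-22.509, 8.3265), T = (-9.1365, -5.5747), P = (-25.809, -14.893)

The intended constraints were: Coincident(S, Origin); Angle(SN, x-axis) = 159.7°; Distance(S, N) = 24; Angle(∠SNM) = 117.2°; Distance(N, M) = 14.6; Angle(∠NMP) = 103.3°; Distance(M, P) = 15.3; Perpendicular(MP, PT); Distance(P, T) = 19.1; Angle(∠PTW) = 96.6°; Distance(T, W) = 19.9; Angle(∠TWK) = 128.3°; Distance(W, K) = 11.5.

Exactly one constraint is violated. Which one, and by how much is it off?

Distance(W, K) = 11.5 — off by 6.80.

S = (0.00, 0.00) ✓; SN at 159.7° ✓; |SN| = 24.00 ✓; ∠SNM = 117.2° ✓; |NM| = 14.60 ✓; ∠NMP = 103.3° ✓; |MP| = 15.30 ✓; ∠(MP, PT) = 90.00° ✓; |PT| = 19.10 ✓; ∠PTW = 96.60° ✓; |TW| = 19.90 ✓; ∠TWK = 128.3° ✓; |WK| = 4.700 ✗.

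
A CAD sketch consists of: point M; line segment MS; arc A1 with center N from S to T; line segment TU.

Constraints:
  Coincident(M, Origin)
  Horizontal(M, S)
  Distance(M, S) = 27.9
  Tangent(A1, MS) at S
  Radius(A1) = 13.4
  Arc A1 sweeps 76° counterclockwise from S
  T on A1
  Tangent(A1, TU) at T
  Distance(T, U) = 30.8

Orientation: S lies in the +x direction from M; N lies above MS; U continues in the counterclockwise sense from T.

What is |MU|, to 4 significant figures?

62.78

M is at the origin; M and S share the same y with |MS| = 27.9 and S on the +x side, so S = (27.90, 0.000). Since A1 is tangent to MS there, NS ⟂ MS, so N = S + (0, 13.4) = (27.90, 13.40). On A1, S sits at bearing -90° from N; a 76° counterclockwise sweep puts T at bearing -14°, so T = N + 13.4·(cos -14°, sin -14°) = (40.90, 10.16). A1 meets TU tangentially, so NT is at right angles to TU, so TU runs along (−sin -14°, cos -14°); with |TU| = 30.8, U = (48.35, 40.04). Then |MU| = |U − M| = 62.78.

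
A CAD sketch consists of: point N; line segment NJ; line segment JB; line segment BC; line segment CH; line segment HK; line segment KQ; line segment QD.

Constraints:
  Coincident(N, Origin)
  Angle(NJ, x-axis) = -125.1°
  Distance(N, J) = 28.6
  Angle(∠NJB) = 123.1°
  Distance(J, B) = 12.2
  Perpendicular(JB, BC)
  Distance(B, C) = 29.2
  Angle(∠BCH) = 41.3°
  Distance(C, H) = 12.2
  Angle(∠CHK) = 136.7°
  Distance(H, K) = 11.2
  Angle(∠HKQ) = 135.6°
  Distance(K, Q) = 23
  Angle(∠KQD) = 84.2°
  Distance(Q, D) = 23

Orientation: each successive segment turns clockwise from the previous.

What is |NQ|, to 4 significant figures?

48.11

∠CHK = 136.7° gives HK at -94.00° from the x-axis; with |HK| = 11.2, K = (-20.67, -14.40). ∠HKQ = 135.6° gives KQ at -138.4° from the x-axis; with |KQ| = 23.0, Q = (-37.87, -29.67). Then |NQ| = |Q − N| = 48.11.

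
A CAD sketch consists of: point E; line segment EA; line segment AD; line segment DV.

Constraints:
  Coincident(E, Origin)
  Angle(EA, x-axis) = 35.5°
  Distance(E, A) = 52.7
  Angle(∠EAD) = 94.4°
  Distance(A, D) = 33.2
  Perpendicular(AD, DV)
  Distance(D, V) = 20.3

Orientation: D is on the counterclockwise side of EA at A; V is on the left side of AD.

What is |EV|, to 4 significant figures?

49.26

E is at the origin; EA runs at 35.5° with length 52.7, so A = 52.7·(cos 35.5°, sin 35.5°) = (42.90, 30.60). ∠EAD = 94.4°, so AD runs at 35.5° + (180° − 94.4°) = 121.1° from the x-axis; with |AD| = 33.2, D = A + 33.2·(cos 121.1°, sin 121.1°) = (25.75, 59.03). AD ⟂ DV; with |DV| = 20.3 on the left of AD, V = D + 20.3·(-0.8563, -0.5165) = (8.373, 48.55). Then |EV| = |V − E| = 49.26.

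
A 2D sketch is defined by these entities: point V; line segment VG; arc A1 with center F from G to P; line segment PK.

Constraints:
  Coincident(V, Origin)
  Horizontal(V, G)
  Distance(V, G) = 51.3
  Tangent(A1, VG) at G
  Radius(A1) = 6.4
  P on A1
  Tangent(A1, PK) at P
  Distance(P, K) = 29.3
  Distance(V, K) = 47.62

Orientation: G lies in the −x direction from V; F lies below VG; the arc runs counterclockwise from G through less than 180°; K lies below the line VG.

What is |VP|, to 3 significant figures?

56.9

Checks: |FP| = 6.400 ✓; ∠(FP, PK) = 90.00° ✓; |PK| = 29.30 ✓; |VK| = 47.62 ✓.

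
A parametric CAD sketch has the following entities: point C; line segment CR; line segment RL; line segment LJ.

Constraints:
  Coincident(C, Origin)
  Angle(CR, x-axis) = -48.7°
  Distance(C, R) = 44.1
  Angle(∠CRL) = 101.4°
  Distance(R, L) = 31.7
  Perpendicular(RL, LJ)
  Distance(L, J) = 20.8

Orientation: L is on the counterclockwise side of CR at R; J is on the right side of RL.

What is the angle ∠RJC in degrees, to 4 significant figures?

24.47°

∠CRL = 101.4°, so RL runs at -48.7° + (180° − 101.4°) = 29.90° from the x-axis; with |RL| = 31.7, L = R + 31.7·(cos 29.90°, sin 29.90°) = (56.59, -17.33). RL ⟂ LJ; with |LJ| = 20.8 on the right of RL, J = L + 20.8·(0.4985, -0.8669) = (66.96, -35.36). Then cos ∠RJC = JR·JC / (|JR||JC|), giving 24.47°.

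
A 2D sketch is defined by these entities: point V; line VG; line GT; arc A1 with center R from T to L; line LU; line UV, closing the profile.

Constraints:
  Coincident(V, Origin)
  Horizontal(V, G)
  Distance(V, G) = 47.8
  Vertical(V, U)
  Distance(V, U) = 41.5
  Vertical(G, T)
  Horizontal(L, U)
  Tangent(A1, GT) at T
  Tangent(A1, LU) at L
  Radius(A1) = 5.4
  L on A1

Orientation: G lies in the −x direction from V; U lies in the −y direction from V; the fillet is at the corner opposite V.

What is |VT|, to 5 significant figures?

59.900

V is at the origin; VG is horizontal with |VG| = 47.8 and G on the −x side, so G = (-47.800, 0.0000). VU is vertical with |VU| = 41.5 and U on the −y side, so U = (0.0000, -41.500). The virtual corner opposite V is at (-47.800, -41.500). Tangency of A1 to GT means the radius RT is perpendicular to GT and since A1 is tangent to LU there, RL ⟂ LU, with radius 5.4, so the center R sits 5.4 in from both sides at R = (-42.400, -36.100). That places the tangent points at T = (-47.800, -36.100) on GT and L = (-42.400, -41.500) on LU. Then |VT| = |T − V| = 59.900.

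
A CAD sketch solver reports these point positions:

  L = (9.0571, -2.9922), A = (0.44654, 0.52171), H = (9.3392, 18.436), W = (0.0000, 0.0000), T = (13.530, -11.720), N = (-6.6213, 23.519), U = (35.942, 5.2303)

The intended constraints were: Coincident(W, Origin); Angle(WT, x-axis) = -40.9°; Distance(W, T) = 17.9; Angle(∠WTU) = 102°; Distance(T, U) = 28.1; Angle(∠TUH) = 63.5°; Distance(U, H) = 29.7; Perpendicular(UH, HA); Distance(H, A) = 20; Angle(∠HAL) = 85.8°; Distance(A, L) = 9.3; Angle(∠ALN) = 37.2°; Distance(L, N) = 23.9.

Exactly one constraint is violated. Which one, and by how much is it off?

Distance(L, N) = 23.9 — off by 6.90.

W = (0.00, 0.00) ✓; WT at -40.90° ✓; |WT| = 17.90 ✓; ∠WTU = 102.0° ✓; |TU| = 28.10 ✓; ∠TUH = 63.50° ✓; |UH| = 29.70 ✓; ∠(UH, HA) = 90.00° ✓; |HA| = 20.00 ✓; ∠HAL = 85.80° ✓; |AL| = 9.300 ✓; ∠ALN = 37.20° ✓; |LN| = 30.80 ✗.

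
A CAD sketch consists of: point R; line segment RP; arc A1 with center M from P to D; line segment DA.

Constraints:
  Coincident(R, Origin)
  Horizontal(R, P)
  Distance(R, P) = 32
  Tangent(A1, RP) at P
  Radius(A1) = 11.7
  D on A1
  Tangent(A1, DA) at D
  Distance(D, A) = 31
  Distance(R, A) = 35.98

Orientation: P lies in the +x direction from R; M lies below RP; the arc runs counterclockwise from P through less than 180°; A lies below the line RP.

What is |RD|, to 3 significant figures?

22.4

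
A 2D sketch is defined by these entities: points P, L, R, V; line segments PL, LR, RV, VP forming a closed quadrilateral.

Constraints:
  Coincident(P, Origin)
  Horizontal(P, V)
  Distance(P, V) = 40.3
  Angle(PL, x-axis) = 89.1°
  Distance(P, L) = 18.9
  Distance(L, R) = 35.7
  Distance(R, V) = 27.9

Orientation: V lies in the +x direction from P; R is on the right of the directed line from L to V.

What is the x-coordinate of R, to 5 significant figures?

15.762

Checks: |LR| = 35.70 ✓; |RV| = 27.90 ✓.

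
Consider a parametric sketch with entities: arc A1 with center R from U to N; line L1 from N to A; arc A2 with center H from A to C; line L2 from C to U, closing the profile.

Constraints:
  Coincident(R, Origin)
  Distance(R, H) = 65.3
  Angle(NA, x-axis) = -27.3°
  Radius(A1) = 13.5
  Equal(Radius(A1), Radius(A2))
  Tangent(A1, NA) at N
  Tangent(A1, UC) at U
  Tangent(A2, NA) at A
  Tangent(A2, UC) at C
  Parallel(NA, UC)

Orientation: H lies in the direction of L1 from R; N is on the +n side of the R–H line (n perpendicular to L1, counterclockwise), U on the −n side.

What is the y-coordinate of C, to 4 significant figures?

-41.95

The slot axis is L1's direction at -27.3°, so u = (cos -27.3°, sin -27.3°) = (0.8886, -0.4586) and n = (−sin -27.3°, cos -27.3°) = (0.4586, 0.8886). R is at the origin and H lies 65.3 along u from R, so H = 65.3·u = (58.03, -29.95). Tangency of A1 to both parallel lines with radius 13.5 puts N and U at R ± 13.5·n: N = (6.192, 12.00), U = (-6.192, -12.00). Equal radii place A and C the same way about H: A = H + 13.5·n = (64.22, -17.95), C = H − 13.5·n = (51.83, -41.95). So C.y = -41.95.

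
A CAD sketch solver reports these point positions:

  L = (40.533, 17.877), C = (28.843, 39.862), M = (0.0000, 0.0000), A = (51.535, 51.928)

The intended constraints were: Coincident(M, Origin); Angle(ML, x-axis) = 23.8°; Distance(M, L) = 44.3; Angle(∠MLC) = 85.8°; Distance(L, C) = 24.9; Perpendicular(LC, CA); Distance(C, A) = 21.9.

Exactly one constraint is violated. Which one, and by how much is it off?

Distance(C, A) = 21.9 — off by 3.80.

M = (0.00, 0.00) ✓; ML at 23.80° ✓; |ML| = 44.30 ✓; ∠MLC = 85.80° ✓; |LC| = 24.90 ✓; ∠(LC, CA) = 90.00° ✓; |CA| = 25.70 ✗.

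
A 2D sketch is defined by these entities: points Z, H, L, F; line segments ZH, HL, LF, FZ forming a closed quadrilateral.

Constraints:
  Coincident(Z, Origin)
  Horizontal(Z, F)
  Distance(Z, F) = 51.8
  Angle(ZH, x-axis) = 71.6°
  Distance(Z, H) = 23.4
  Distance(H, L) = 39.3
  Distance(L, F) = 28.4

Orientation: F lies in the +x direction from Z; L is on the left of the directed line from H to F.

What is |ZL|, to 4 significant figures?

54.02

Checks: |HL| = 39.30 ✓; |LF| = 28.40 ✓.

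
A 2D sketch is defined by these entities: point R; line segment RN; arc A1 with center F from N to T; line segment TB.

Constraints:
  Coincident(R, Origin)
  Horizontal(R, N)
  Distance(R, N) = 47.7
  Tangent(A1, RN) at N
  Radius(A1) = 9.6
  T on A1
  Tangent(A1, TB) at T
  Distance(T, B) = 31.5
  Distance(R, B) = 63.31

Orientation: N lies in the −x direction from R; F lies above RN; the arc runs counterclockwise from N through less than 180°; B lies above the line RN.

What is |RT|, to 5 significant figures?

40.334

Checks: ∠(FN, NR) = 90.00° ✓; |FT| = 9.600 ✓; ∠(FT, TB) = 90.00° ✓; |TB| = 31.50 ✓; |RB| = 63.31 ✓.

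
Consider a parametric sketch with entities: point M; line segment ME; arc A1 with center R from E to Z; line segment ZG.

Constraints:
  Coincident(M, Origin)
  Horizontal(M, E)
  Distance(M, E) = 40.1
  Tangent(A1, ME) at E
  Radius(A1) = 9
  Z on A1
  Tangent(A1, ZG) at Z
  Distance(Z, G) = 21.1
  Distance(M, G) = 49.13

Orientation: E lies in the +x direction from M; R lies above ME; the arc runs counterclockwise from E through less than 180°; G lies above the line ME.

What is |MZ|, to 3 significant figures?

49.8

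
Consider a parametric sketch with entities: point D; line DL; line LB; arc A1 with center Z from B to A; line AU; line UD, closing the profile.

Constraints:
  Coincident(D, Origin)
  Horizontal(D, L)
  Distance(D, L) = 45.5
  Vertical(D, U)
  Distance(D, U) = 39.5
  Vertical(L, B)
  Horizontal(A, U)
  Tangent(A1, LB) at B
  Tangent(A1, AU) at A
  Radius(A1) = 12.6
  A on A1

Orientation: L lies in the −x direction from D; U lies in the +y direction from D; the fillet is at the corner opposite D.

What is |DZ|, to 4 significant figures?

42.50

D is at the origin; DL is horizontal with |DL| = 45.5 and L on the −x side, so L = (-45.50, 0.000). D and U share the same x with |DU| = 39.5 and U on the +y side, so U = (0.000, 39.50). The virtual corner opposite D is at (-45.50, 39.50). A1 meets LB tangentially, so ZB is at right angles to LB and the tangent condition forces ZA to be normal to AU, with radius 12.6, so the center Z sits 12.6 in from both sides at Z = (-32.90, 26.90). Then |DZ| = |Z − D| = 42.50.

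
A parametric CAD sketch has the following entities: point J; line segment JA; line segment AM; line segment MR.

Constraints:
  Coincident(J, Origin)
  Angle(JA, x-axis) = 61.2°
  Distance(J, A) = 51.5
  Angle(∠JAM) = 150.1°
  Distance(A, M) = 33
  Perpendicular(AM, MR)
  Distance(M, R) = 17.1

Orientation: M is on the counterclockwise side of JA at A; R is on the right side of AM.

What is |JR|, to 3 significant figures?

88.6

∠JAM = 150.1°, so AM runs at 61.2° + (180° − 150.1°) = 91.1° from the x-axis; with |AM| = 33.0, M = A + 33.0·(cos 91.1°, sin 91.1°) = (24.2, 78.1). AM is perpendicular to MR; with |MR| = 17.1 on the right of AM, R = M + 17.1·(1.00, 0.0192) = (41.3, 78.5). Then |JR| = |R − J| = 88.6.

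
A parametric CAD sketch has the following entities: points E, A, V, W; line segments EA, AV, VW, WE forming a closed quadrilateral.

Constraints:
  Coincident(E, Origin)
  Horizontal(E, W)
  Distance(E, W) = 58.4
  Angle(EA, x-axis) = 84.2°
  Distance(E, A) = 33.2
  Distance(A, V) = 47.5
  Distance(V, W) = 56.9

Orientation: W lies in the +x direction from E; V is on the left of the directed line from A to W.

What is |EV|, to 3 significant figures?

71.5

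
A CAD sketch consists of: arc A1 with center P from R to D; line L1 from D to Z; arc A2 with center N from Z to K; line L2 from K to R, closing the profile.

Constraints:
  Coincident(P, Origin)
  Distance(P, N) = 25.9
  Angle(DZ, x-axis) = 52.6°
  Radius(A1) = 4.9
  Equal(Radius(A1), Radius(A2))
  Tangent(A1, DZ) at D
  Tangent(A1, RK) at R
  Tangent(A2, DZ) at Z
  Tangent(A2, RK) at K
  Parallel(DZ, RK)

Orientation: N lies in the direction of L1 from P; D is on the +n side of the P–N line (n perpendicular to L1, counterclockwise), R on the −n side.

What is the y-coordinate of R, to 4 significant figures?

-2.976

The slot axis is L1's direction at 52.6°, so u = (cos 52.6°, sin 52.6°) = (0.6074, 0.7944) and n = (−sin 52.6°, cos 52.6°) = (-0.7944, 0.6074). P is at the origin and N lies 25.9 along u from P, so N = 25.9·u = (15.73, 20.58). Tangency of A1 to both parallel lines with radius 4.9 puts D and R at P ± 4.9·n: D = (-3.893, 2.976), R = (3.893, -2.976). So R.y = -2.976.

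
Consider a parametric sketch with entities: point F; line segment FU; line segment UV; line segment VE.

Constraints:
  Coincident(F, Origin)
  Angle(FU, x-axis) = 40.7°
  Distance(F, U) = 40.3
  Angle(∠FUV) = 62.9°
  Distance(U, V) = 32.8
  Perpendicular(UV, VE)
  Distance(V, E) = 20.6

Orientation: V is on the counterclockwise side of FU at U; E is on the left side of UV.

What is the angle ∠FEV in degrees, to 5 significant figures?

136.61°

F is at the origin; FU runs at 40.7° with length 40.3, so U = 40.3·(cos 40.7°, sin 40.7°) = (30.553, 26.280). ∠FUV = 62.9°, so UV runs at 40.7° + (180° − 62.9°) = 157.80° from the x-axis; with |UV| = 32.8, V = U + 32.8·(cos 157.80°, sin 157.80°) = (0.18426, 38.673). The perpendicularity gives VE at right angles to UV; with |VE| = 20.6 on the left of UV, E = V + 20.6·(-0.37784, -0.92587) = (-7.5993, 19.600). Then cos ∠FEV = EF·EV / (|EF||EV|), giving 136.61°.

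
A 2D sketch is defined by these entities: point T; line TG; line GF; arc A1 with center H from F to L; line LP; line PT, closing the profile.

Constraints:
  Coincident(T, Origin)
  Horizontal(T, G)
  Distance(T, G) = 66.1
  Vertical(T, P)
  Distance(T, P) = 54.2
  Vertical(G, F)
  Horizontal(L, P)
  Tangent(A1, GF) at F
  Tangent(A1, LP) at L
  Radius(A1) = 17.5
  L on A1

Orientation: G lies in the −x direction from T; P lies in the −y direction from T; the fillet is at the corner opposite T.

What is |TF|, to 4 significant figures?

75.60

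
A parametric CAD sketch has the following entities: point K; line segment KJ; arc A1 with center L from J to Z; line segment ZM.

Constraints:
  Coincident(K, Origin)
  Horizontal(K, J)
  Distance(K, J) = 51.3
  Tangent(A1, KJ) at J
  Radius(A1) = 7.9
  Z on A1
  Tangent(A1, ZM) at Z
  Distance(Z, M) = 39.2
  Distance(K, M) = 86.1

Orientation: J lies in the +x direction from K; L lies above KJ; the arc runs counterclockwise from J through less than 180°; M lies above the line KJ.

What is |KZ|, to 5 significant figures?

58.383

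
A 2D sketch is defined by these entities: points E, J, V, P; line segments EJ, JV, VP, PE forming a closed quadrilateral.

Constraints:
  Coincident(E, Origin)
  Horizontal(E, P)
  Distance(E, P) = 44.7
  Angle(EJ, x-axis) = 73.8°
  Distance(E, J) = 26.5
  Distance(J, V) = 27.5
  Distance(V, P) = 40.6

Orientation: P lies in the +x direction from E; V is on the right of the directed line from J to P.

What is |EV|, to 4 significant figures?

4.541

Checks: |JV| = 27.50 ✓; |VP| = 40.60 ✓.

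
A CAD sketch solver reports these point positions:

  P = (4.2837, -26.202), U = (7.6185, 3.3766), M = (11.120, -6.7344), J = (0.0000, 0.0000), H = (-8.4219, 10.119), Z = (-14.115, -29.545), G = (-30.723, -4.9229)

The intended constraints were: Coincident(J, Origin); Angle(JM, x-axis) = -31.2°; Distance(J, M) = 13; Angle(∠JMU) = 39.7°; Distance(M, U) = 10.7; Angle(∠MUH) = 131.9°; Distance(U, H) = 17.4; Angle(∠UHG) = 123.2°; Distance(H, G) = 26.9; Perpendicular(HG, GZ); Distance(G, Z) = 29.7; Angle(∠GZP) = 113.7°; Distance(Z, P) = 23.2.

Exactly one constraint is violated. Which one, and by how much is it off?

Distance(Z, P) = 23.2 — off by 4.50.

J = (0.00, 0.00) ✓; JM at -31.20° ✓; |JM| = 13.00 ✓; ∠JMU = 39.70° ✓; |MU| = 10.70 ✓; ∠MUH = 131.9° ✓; |UH| = 17.40 ✓; ∠UHG = 123.2° ✓; |HG| = 26.90 ✓; ∠(HG, GZ) = 90.00° ✓; |GZ| = 29.70 ✓; ∠GZP = 113.7° ✓; |ZP| = 18.70 ✗.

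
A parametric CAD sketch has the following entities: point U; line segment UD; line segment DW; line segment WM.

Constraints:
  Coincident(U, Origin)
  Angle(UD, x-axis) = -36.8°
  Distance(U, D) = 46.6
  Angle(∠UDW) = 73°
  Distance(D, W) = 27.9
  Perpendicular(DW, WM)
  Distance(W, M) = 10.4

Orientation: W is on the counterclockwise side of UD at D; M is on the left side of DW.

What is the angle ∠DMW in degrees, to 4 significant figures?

69.56°

U is at the origin; UD runs at -36.8° with length 46.6, so D = 46.6·(cos -36.8°, sin -36.8°) = (37.31, -27.91). ∠UDW = 73.0°, so DW runs at -36.8° + (180° − 73.0°) = 70.20° from the x-axis; with |DW| = 27.9, W = D + 27.9·(cos 70.20°, sin 70.20°) = (46.76, -1.664). The perpendicularity gives WM at right angles to DW; with |WM| = 10.4 on the left of DW, M = W + 10.4·(-0.9409, 0.3387) = (36.98, 1.859). Then cos ∠DMW = MD·MW / (|MD||MW|), giving 69.56°.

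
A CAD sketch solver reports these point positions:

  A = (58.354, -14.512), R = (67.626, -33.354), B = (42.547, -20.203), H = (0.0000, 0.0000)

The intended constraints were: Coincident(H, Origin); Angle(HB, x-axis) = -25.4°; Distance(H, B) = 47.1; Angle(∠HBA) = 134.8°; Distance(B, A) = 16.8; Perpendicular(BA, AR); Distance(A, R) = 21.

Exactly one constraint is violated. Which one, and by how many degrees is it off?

Perpendicular(BA, AR) — off by 6.40°.

H = (0.00, 0.00) ✓; HB at -25.40° ✓; |HB| = 47.10 ✓; ∠HBA = 134.8° ✓; |BA| = 16.80 ✓; ∠(BA, AR) = 83.60° ✗; |AR| = 21.00 ✓.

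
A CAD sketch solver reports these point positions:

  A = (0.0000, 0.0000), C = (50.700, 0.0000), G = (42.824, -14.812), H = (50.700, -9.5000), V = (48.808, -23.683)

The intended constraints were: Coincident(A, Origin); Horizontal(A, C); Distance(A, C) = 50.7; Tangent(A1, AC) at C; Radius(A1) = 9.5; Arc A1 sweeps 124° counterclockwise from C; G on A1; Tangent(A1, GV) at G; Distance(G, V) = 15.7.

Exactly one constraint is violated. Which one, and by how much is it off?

Distance(G, V) = 15.7 — off by 5.00.

A = (0.00, 0.00) ✓; A.y = 0.00, C.y = 0.00 ✓; |AC| = 50.70 ✓; ∠(HC, CA) = 90.00° ✓; |HC| = 9.500 ✓; bearing(H→G) − bearing(H→C) = 124.0° ✓; |HG| = 9.500 ✓; ∠(HG, GV) = 90.00° ✓; |GV| = 10.70 ✗.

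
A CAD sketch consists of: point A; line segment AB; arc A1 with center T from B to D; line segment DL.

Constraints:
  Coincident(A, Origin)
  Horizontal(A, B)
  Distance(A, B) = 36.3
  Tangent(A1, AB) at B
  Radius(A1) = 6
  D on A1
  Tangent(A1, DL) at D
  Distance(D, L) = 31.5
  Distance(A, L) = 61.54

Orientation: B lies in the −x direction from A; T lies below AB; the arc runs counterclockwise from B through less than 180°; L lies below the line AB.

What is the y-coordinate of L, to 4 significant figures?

-34.53

A is at the origin; AB is horizontal with |AB| = 36.3 and B on the −x side, so B = (-36.30, 0.000). The tangent condition forces TB to be normal to AB, so T = B + (0, -6) = (-36.30, -6.000). Since TD ⟂ DL (tangency), |TL| = √(6.0² + 31.5²) = 32.07 regardless of where D sits on A1. So L lies on both circle(A, 61.54) and circle(T, 32.07); the below-AB intersection is L = (-50.94, -34.53). D is the foot of the tangent from L: D = (-42.06, -4.308).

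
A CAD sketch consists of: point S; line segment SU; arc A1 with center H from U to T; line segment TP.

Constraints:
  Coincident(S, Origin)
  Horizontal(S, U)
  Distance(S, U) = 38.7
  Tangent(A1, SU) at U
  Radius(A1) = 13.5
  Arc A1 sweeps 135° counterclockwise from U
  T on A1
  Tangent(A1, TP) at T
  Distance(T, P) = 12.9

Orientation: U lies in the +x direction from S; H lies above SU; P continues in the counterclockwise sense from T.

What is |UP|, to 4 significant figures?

32.17

On A1, U sits at bearing -90° from H; a 135° counterclockwise sweep puts T at bearing 45°, so T = H + 13.5·(cos 45°, sin 45°) = (48.25, 23.05). A1 meets TP tangentially, so HT is at right angles to TP, so TP runs along (−sin 45°, cos 45°); with |TP| = 12.9, P = (39.12, 32.17). Then |UP| = |P − U| = 32.17.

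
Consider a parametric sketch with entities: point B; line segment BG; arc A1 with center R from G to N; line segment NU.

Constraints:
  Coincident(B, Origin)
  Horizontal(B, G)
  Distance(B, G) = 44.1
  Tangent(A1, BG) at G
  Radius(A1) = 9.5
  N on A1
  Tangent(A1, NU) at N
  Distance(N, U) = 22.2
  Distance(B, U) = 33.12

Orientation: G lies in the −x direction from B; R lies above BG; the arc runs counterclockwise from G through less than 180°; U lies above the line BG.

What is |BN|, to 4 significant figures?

36.41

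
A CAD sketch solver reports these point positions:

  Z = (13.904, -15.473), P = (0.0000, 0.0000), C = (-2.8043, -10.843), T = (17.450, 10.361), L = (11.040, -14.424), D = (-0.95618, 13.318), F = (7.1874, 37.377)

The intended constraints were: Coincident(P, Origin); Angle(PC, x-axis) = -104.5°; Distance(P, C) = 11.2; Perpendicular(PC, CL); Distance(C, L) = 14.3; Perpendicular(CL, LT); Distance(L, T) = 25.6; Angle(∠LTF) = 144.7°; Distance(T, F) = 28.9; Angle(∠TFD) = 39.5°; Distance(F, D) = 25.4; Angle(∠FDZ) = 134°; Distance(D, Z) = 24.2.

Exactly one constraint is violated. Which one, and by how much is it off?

Distance(D, Z) = 24.2 — off by 8.20.

P = (0.00, 0.00) ✓; PC at -104.5° ✓; |PC| = 11.20 ✓; ∠(PC, CL) = 90.00° ✓; |CL| = 14.30 ✓; ∠(CL, LT) = 90.00° ✓; |LT| = 25.60 ✓; ∠LTF = 144.7° ✓; |TF| = 28.90 ✓; ∠TFD = 39.50° ✓; |FD| = 25.40 ✓; ∠FDZ = 134.0° ✓; |DZ| = 32.40 ✗.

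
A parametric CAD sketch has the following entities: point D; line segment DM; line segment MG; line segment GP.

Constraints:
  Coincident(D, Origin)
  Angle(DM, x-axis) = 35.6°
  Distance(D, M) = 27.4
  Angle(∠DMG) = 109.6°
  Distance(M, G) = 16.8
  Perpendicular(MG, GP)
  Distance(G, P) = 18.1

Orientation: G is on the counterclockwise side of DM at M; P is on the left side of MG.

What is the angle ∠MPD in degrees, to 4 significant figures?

63.66°

D is at the origin; DM runs at 35.6° with length 27.4, so M = 27.4·(cos 35.6°, sin 35.6°) = (22.28, 15.95). ∠DMG = 109.6°, so MG runs at 35.6° + (180° − 109.6°) = 106.0° from the x-axis; with |MG| = 16.8, G = M + 16.8·(cos 106.0°, sin 106.0°) = (17.65, 32.10). MG ⟂ GP; with |GP| = 18.1 on the left of MG, P = G + 18.1·(-0.9613, -0.2756) = (0.2494, 27.11). Then cos ∠MPD = PM·PD / (|PM||PD|), giving 63.66°.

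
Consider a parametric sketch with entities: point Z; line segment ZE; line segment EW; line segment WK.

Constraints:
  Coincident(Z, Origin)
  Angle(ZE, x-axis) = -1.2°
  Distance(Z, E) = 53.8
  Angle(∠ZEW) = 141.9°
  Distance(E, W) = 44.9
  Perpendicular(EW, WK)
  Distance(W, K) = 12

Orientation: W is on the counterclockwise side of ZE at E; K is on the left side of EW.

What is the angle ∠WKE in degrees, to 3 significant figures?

75.0°

Z is at the origin; ZE runs at -1.2° with length 53.8, so E = 53.8·(cos -1.2°, sin -1.2°) = (53.8, -1.13). ∠ZEW = 141.9°, so EW runs at -1.2° + (180° − 141.9°) = 36.9° from the x-axis; with |EW| = 44.9, W = E + 44.9·(cos 36.9°, sin 36.9°) = (89.7, 25.8). The perpendicularity gives WK at right angles to EW; with |WK| = 12.0 on the left of EW, K = W + 12.0·(-0.600, 0.800) = (82.5, 35.4). Then cos ∠WKE = KW·KE / (|KW||KE|), giving 75.0°.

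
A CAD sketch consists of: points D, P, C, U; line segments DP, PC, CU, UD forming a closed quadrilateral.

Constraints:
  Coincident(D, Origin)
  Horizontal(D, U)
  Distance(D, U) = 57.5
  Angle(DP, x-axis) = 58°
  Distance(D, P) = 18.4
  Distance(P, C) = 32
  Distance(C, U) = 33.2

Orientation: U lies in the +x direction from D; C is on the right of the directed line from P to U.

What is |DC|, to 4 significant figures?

28.91

Checks: D = (0.00, 0.00) ✓; |PC| = 32.00 ✓; |CU| = 33.20 ✓.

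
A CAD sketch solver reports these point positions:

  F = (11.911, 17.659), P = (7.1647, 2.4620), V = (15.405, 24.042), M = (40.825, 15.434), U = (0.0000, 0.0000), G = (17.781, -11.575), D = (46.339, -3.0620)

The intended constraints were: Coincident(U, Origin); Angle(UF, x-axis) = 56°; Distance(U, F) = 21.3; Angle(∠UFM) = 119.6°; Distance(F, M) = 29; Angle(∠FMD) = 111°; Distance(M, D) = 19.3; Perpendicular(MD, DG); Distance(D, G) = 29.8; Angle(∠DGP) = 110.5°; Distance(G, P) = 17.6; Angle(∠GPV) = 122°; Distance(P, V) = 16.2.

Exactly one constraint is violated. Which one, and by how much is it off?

Distance(P, V) = 16.2 — off by 6.90.

U = (0.00, 0.00) ✓; UF at 56.00° ✓; |UF| = 21.30 ✓; ∠UFM = 119.6° ✓; |FM| = 29.00 ✓; ∠FMD = 111.0° ✓; |MD| = 19.30 ✓; ∠(MD, DG) = 90.00° ✓; |DG| = 29.80 ✓; ∠DGP = 110.5° ✓; |GP| = 17.60 ✓; ∠GPV = 122.0° ✓; |PV| = 23.10 ✗.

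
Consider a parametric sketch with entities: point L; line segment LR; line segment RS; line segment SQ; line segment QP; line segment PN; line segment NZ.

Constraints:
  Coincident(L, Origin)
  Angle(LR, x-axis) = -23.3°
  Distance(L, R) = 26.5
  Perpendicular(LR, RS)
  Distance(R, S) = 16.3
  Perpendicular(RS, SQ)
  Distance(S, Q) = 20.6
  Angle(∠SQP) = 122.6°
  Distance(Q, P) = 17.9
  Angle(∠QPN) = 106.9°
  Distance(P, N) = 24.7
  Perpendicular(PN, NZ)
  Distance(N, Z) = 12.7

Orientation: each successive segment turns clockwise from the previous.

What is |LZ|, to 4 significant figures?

23.85

L is at the origin; LR runs at -23.3° with length 26.5, so R = (24.34, -10.48). LR is perpendicular to RS, so RS runs at -113.3°; with |RS| = 16.3, S = (17.89, -25.45). RS ⟂ SQ, so SQ runs at 156.7°; with |SQ| = 20.6, Q = (-1.029, -17.30). ∠SQP = 122.6° gives QP at 99.30° from the x-axis; with |QP| = 17.9, P = (-3.921, 0.3603). ∠QPN = 106.9° gives PN at 26.20° from the x-axis; with |PN| = 24.7, N = (18.24, 11.27). PN is perpendicular to NZ, so NZ runs at -63.80°; with |NZ| = 12.7, Z = (23.85, -0.1297). Then |LZ| = |Z − L| = 23.85.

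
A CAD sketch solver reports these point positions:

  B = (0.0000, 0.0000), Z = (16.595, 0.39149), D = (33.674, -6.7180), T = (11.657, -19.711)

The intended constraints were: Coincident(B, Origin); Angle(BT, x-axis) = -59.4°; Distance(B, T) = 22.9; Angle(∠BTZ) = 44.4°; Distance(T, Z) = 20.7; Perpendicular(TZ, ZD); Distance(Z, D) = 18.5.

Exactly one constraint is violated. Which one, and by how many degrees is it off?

Perpendicular(TZ, ZD) — off by 8.80°.

B = (0.00, 0.00) ✓; BT at -59.40° ✓; |BT| = 22.90 ✓; ∠BTZ = 44.40° ✓; |TZ| = 20.70 ✓; ∠(TZ, ZD) = 98.80° ✗; |ZD| = 18.50 ✓.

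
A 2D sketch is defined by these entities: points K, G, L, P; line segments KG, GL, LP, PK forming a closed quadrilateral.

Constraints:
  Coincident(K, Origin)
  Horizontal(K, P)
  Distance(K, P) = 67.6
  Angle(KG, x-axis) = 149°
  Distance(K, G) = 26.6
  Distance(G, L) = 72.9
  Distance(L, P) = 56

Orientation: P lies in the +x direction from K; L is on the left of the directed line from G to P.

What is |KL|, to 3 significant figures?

64.0

K is at the origin; K and P share the same y with |KP| = 67.6 and P in +x, so P = (67.6, 0). KG runs at 149.0° with |KG| = 26.6, so G = (-22.8, 13.7). L is determined by |GL| = 72.9 and |LP| = 56.0 together: it lies at the intersection of circle(G, 72.9) and circle(P, 56.0). With |GP| = 91.4, the foot of the radical line on GP is 57.6 from G and the perpendicular offset is √(72.9² − 57.6²) = 44.6. Taking the left-of-GP solution: L = (40.9, 49.2).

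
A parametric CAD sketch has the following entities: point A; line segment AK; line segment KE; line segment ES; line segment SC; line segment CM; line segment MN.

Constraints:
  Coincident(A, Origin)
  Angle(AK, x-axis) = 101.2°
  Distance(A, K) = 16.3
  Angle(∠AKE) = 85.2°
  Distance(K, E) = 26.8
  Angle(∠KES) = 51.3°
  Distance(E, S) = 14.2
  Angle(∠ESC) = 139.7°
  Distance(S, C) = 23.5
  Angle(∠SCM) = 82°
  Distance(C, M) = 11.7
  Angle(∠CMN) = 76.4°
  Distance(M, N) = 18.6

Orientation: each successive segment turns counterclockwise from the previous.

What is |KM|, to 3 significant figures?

6.95

A is at the origin; AK runs at 101.2° with length 16.3, so K = (-3.17, 16.0). ∠AKE = 85.2° gives KE at -164° from the x-axis; with |KE| = 26.8, E = (-28.9, 8.60). ∠KES = 51.3° gives ES at -35.3° from the x-axis; with |ES| = 14.2, S = (-17.3, 0.397). ∠ESC = 139.7° gives SC at 5.00° from the x-axis; with |SC| = 23.5, C = (6.07, 2.45). ∠SCM = 82.0° gives CM at 103° from the x-axis; with |CM| = 11.7, M = (3.44, 13.8). Then |KM| = |M − K| = 6.95.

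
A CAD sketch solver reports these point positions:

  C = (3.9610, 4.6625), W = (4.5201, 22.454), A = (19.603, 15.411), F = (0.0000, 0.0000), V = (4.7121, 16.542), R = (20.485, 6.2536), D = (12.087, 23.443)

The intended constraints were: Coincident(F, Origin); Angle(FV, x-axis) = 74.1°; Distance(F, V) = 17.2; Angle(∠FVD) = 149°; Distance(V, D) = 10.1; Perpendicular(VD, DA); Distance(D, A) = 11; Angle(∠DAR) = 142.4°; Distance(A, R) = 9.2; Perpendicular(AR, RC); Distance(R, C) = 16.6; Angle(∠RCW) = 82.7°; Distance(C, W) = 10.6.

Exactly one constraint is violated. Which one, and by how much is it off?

Distance(C, W) = 10.6 — off by 7.20.

F = (0.00, 0.00) ✓; FV at 74.10° ✓; |FV| = 17.20 ✓; ∠FVD = 149.0° ✓; |VD| = 10.10 ✓; ∠(VD, DA) = 90.00° ✓; |DA| = 11.00 ✓; ∠DAR = 142.4° ✓; |AR| = 9.200 ✓; ∠(AR, RC) = 90.00° ✓; |RC| = 16.60 ✓; ∠RCW = 82.70° ✓; |CW| = 17.80 ✗.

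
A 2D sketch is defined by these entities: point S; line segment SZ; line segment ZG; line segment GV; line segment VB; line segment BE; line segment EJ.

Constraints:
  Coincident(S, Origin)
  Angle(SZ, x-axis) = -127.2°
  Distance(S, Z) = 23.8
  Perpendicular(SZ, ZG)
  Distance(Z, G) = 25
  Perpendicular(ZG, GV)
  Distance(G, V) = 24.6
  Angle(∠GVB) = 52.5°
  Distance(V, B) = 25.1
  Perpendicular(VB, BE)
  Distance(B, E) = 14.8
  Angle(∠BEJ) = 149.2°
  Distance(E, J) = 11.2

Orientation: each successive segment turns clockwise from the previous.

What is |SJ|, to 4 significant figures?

39.02

The perpendicularity gives BE at right angles to VB, so BE runs at -164.7°; with |BE| = 14.8, E = (-27.08, -12.36). ∠BEJ = 149.2° gives EJ at 164.5° from the x-axis; with |EJ| = 11.2, J = (-37.87, -9.370). Then |SJ| = |J − S| = 39.02.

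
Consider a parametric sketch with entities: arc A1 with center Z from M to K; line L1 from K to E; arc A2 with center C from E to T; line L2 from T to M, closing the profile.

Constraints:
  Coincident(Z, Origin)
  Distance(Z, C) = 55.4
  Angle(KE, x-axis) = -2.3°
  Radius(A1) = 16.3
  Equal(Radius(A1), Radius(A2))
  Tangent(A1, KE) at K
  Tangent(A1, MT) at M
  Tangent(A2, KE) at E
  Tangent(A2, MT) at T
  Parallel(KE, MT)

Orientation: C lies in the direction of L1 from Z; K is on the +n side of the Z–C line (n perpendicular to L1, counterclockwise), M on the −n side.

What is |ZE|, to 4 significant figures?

57.75

Tangency of A1 to both parallel lines with radius 16.3 puts K and M at Z ± 16.3·n: K = (0.6541, 16.29), M = (-0.6541, -16.29). Equal radii place E and T the same way about C: E = C + 16.3·n = (56.01, 14.06), T = C − 16.3·n = (54.70, -18.51). Then |ZE| = |E − Z| = 57.75.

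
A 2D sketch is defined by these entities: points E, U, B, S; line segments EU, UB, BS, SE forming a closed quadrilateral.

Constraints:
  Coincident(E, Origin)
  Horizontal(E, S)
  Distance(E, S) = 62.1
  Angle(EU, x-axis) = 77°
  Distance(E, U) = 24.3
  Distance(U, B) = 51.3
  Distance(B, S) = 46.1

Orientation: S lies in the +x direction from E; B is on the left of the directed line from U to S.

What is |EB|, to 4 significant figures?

68.86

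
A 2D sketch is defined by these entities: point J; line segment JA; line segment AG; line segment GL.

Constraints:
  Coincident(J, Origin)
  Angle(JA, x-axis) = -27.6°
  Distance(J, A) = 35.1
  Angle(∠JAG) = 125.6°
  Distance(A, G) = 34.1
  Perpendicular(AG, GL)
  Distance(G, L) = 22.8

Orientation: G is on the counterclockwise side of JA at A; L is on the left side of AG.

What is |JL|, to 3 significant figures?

54.8

∠JAG = 125.6°, so AG runs at -27.6° + (180° − 125.6°) = 26.8° from the x-axis; with |AG| = 34.1, G = A + 34.1·(cos 26.8°, sin 26.8°) = (61.5, -0.887). AG ⟂ GL; with |GL| = 22.8 on the left of AG, L = G + 22.8·(-0.451, 0.893) = (51.3, 19.5). Then |JL| = |L − J| = 54.8.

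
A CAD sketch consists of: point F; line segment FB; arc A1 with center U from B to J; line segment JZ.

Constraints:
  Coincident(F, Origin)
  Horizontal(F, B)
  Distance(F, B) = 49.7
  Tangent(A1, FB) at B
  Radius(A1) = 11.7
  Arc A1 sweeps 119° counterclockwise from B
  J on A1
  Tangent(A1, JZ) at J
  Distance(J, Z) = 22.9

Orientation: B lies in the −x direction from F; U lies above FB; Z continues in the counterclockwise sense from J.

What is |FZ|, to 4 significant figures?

62.90

On A1, B sits at bearing -90° from U; a 119° counterclockwise sweep puts J at bearing 29°, so J = U + 11.7·(cos 29°, sin 29°) = (-39.47, 17.37). Since A1 is tangent to JZ there, UJ ⟂ JZ, so JZ runs along (−sin 29°, cos 29°); with |JZ| = 22.9, Z = (-50.57, 37.40). Then |FZ| = |Z − F| = 62.90.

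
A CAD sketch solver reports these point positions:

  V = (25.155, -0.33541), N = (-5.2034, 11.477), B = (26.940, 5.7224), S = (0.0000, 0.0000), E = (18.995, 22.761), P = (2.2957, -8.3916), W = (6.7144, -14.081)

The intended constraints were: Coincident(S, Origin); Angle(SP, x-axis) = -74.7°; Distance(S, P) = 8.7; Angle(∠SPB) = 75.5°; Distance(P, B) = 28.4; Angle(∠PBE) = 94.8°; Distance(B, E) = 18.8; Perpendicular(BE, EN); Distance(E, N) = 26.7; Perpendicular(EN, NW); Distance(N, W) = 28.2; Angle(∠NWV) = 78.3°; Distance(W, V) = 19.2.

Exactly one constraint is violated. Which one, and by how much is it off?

Distance(W, V) = 19.2 — off by 3.80.

S = (0.00, 0.00) ✓; SP at -74.70° ✓; |SP| = 8.700 ✓; ∠SPB = 75.50° ✓; |PB| = 28.40 ✓; ∠PBE = 94.80° ✓; |BE| = 18.80 ✓; ∠(BE, EN) = 90.00° ✓; |EN| = 26.70 ✓; ∠(EN, NW) = 90.00° ✓; |NW| = 28.20 ✓; ∠NWV = 78.30° ✓; |WV| = 23.00 ✗.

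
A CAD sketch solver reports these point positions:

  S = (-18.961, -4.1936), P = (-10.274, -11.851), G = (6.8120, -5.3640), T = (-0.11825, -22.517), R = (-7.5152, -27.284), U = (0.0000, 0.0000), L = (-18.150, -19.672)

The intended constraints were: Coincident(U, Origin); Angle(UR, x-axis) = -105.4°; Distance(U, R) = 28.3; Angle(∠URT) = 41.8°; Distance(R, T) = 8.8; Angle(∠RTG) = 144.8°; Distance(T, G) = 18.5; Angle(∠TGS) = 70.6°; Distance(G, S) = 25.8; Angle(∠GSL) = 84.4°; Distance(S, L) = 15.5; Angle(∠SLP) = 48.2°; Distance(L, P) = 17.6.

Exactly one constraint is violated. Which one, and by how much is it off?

Distance(L, P) = 17.6 — off by 6.50.

U = (0.00, 0.00) ✓; UR at -105.4° ✓; |UR| = 28.30 ✓; ∠URT = 41.80° ✓; |RT| = 8.800 ✓; ∠RTG = 144.8° ✓; |TG| = 18.50 ✓; ∠TGS = 70.60° ✓; |GS| = 25.80 ✓; ∠GSL = 84.40° ✓; |SL| = 15.50 ✓; ∠SLP = 48.20° ✓; |LP| = 11.10 ✗.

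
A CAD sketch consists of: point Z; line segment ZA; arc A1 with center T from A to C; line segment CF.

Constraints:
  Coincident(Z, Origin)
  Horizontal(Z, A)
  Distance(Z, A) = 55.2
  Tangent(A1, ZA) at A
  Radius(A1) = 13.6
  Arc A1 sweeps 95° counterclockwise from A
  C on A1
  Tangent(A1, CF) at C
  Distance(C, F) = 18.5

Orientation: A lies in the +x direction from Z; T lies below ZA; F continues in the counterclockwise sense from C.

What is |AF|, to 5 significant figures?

35.294

On A1, A sits at bearing 90° from T; a 95° counterclockwise sweep puts C at bearing 185°, so C = T + 13.6·(cos 185°, sin 185°) = (41.652, -14.785). The tangent condition forces TC to be normal to CF, so CF runs along (−sin 185°, cos 185°); with |CF| = 18.5, F = (43.264, -33.215). Then |AF| = |F − A| = 35.294.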